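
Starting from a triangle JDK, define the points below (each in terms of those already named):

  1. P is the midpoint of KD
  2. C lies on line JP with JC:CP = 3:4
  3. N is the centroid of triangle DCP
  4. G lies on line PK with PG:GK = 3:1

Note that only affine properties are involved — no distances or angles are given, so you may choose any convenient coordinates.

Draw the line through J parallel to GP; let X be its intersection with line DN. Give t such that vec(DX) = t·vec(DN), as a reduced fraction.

t = 21/4

Work in coordinates with J = (0, 0), D = (1, 0), K = (0, 1).
1. P is the midpoint of KD ⇒ P = (1/2, 1/2)
2. C lies on line JP with JC:CP = 3:4 ⇒ C = (3/14, 3/14)
3. N is the centroid of triangle DCP ⇒ N = (4/7, 5/21)
4. G lies on line PK with PG:GK = 3:1 ⇒ G = (1/8, 7/8)
through J parallel to GP: direction (3/8, -3/8); meets DN at X = (-5/4, 5/4)
X = D + t·(N−D) with t = 21/4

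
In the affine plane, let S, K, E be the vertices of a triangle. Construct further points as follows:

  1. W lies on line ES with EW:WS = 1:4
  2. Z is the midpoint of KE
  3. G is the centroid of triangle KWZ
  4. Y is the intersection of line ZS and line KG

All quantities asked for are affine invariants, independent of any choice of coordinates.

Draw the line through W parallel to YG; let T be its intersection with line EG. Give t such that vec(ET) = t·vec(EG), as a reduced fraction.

t = 3/2

Set S = (0, 0), K = (1, 0), E = (0, 1); any affine frame gives the same invariant.
1. W lies on line ES with EW:WS = 1:4 ⇒ W = (0, 4/5)
2. Z is the midpoint of KE ⇒ Z = (1/2, 1/2)
3. G is the centroid of triangle KWZ ⇒ G = (1/2, 13/30)
4. Y is the intersection of line ZS and line KG ⇒ Y = (13/28, 13/28)
through W parallel to YG: direction (1/28, -13/420); meets EG at T = (3/4, 3/20)
T = E + t·(G−E) with t = 3/2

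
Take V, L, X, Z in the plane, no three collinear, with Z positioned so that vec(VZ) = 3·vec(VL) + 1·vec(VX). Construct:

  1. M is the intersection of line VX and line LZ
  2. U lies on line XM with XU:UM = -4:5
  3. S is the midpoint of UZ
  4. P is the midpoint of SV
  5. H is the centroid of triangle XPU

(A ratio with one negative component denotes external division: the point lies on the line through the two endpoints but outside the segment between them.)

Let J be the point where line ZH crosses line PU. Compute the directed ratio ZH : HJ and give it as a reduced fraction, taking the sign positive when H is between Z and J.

Choose coordinates V = (0, 0), L = (1, 0), X = (0, 1), Z = (3, 1).
1. M is the intersection of line VX and line LZ ⇒ M = (0, -1/2)
2. U lies on line XM with XU:UM = -4:5 ⇒ U = (0, 7)
3. S is the midpoint of UZ ⇒ S = (3/2, 4)
4. P is the midpoint of SV ⇒ P = (3/4, 2)
5. H is the centroid of triangle XPU ⇒ H = (1/4, 10/3)
line ZH meets PU at J = (19/32, 73/24)
H = Z + t·(J−Z) with t = 8/7, so ZH:HJ = 8/7:-1/7

ZH:HJ = -8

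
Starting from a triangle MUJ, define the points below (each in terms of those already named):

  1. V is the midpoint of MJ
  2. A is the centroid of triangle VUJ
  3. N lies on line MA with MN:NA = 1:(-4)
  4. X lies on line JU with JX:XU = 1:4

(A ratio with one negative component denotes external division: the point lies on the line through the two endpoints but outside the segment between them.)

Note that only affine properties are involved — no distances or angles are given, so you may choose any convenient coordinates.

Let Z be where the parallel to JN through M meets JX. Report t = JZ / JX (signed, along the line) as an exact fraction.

t = 10/23

Choose coordinates M = (0, 0), U = (1, 0), J = (0, 1).
1. V is the midpoint of MJ ⇒ V = (0, 1/2)
2. A is the centroid of triangle VUJ ⇒ A = (1/3, 1/2)
3. N lies on line MA with MN:NA = 1:(-4) ⇒ N = (-1/9, -1/6)
4. X lies on line JU with JX:XU = 1:4 ⇒ X = (1/5, 4/5)
through M parallel to JN: direction (-1/9, -7/6); meets JX at Z = (2/23, 21/23)
Z = J + t·(X−J) with t = 10/23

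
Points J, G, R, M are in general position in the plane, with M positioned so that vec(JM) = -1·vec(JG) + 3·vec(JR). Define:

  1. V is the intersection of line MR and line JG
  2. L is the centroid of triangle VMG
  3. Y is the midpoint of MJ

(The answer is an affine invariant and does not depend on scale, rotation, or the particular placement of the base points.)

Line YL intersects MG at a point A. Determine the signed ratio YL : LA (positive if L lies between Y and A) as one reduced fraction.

YL:LA = 2

Set J = (0, 0), G = (1, 0), R = (0, 1), M = (-1, 3); any affine frame gives the same invariant.
1. V is the intersection of line MR and line JG ⇒ V = (1/2, 0)
2. L is the centroid of triangle VMG ⇒ L = (1/6, 1)
3. Y is the midpoint of MJ ⇒ Y = (-1/2, 3/2)
line YL meets MG at A = (1/2, 3/4)
L = Y + t·(A−Y) with t = 2/3, so YL:LA = 2/3:1/3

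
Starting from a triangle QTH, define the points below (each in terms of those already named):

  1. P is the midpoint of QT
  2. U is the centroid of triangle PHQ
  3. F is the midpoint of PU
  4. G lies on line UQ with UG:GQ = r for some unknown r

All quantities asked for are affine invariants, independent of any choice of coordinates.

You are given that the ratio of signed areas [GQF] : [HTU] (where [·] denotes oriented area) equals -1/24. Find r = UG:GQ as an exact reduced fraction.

r = 3

Assign Q = (0, 0), T = (1, 0), H = (0, 1) — the answer is frame-independent, so this choice is without loss of generality.
1. P is the midpoint of QT ⇒ P = (1/2, 0)
2. U is the centroid of triangle PHQ ⇒ U = (1/6, 1/3)
3. F is the midpoint of PU ⇒ F = (1/3, 1/6)
4. With UG:GQ = r, write λ = r/(r+1) so G = U + λ·(Q−U); G is affine-linear in λ
Every point depending on G is an affine combination of G and λ-independent points, so each such coordinate is linear in λ; the λ² term in each signed area is a multiple of (Q−U)×(Q−U) = 0, so 2·[GQF] and 2·[HTU] are each linear in λ. Evaluating at λ=0 and λ=1:
  2·[GQF] = -1/12·λ + 1/12,   2·[HTU] = -1/2
So [GQF]:[HTU] = (-1/12·λ + 1/12) / (-1/2). Setting this equal to -1/24:
  -1/12·λ + 1/12 = -1/24·(-1/2)  ⇒  λ = 3/4
Then r = λ/(1−λ) = (3/4)/(1/4) = 3. Check: with r = 3, G = (1/24, 1/12) and [GQF]:[HTU] = -1/24 as required.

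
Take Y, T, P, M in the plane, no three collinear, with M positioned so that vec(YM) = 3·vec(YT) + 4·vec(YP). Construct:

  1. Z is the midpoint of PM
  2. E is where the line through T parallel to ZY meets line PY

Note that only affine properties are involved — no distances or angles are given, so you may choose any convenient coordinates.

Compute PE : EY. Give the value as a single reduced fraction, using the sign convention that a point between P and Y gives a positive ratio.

PE:EY = -8/5

Assign Y = (0, 0), T = (1, 0), P = (0, 1), M = (3, 4) — the answer is frame-independent, so this choice is without loss of generality.
1. Z is the midpoint of PM ⇒ Z = (3/2, 5/2)
2. E is where the line through T parallel to ZY meets line PY ⇒ E = (0, -5/3)
E = P + t·(Y−P) with t = 8/3, so PE:EY = t:(1−t) = 8/3:-5/3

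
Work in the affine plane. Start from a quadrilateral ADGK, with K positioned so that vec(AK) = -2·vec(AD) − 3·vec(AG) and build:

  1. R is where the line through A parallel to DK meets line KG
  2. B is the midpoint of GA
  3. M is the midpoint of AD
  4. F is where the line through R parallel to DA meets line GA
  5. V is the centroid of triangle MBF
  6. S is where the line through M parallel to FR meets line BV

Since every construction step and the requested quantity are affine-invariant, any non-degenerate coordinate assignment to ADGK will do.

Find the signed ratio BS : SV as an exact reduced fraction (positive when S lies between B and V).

BS:SV = 3

Set A = (0, 0), D = (1, 0), G = (0, 1), K = (-2, -3); any affine frame gives the same invariant.
1. R is where the line through A parallel to DK meets line KG ⇒ R = (-1, -1)
2. B is the midpoint of GA ⇒ B = (0, 1/2)
3. M is the midpoint of AD ⇒ M = (1/2, 0)
4. F is where the line through R parallel to DA meets line GA ⇒ F = (0, -1)
5. V is the centroid of triangle MBF ⇒ V = (1/6, -1/6)
6. S is where the line through M parallel to FR meets line BV ⇒ S = (1/8, 0)
S = B + t·(V−B) with t = 3/4, so BS:SV = t:(1−t) = 3/4:1/4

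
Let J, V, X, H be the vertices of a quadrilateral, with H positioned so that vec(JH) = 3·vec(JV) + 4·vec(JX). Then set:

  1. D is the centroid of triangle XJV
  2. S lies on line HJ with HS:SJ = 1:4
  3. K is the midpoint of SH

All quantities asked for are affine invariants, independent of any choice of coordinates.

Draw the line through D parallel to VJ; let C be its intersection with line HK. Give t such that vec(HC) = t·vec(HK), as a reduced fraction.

Work in coordinates with J = (0, 0), V = (1, 0), X = (0, 1), H = (3, 4).
1. D is the centroid of triangle XJV ⇒ D = (1/3, 1/3)
2. S lies on line HJ with HS:SJ = 1:4 ⇒ S = (12/5, 16/5)
3. K is the midpoint of SH ⇒ K = (27/10, 18/5)
through D parallel to VJ: direction (-1, 0); meets HK at C = (1/4, 1/3)
C = H + t·(K−H) with t = 55/6

t = 55/6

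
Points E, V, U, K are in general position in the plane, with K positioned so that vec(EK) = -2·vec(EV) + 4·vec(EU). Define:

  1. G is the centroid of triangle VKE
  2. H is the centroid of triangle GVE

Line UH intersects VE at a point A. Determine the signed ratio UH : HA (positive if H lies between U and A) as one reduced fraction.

Work in coordinates with E = (0, 0), V = (1, 0), U = (0, 1), K = (-2, 4).
1. G is the centroid of triangle VKE ⇒ G = (-1/3, 4/3)
2. H is the centroid of triangle GVE ⇒ H = (2/9, 4/9)
line UH meets VE at A = (2/5, 0)
H = U + t·(A−U) with t = 5/9, so UH:HA = 5/9:4/9

UH:HA = 5/4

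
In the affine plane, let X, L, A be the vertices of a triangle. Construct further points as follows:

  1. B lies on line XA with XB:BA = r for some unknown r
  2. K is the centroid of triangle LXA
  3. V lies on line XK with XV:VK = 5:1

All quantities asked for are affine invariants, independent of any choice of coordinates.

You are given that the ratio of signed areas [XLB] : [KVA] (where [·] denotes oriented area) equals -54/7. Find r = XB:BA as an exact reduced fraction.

Set X = (0, 0), L = (1, 0), A = (0, 1); any affine frame gives the same invariant.
1. With XB:BA = r, write λ = r/(r+1) so B = X + λ·(A−X); B is affine-linear in λ
2. K is the centroid of triangle LXA ⇒ K = (1/3, 1/3)
3. V lies on line XK with XV:VK = 5:1 ⇒ V = (5/18, 5/18)
Every point depending on B is an affine combination of B and λ-independent points, so each such coordinate is linear in λ; the λ² term in each signed area is a multiple of (A−X)×(A−X) = 0, so 2·[XLB] and 2·[KVA] are each linear in λ. Evaluating at λ=0 and λ=1:
  2·[XLB] = λ,   2·[KVA] = -1/18
So [XLB]:[KVA] = (λ) / (-1/18). Setting this equal to -54/7:
  λ = -54/7·(-1/18)  ⇒  λ = 3/7
Then r = λ/(1−λ) = (3/7)/(4/7) = 3/4. Check: with r = 3/4, B = (0, 3/7) and [XLB]:[KVA] = -54/7 as required.

r = 3/4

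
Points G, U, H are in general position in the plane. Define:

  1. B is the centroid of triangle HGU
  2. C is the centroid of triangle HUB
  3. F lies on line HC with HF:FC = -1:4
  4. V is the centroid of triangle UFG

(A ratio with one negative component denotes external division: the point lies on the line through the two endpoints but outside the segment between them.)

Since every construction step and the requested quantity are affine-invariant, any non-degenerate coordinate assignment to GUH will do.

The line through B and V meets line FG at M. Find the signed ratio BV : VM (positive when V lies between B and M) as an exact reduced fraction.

BV:VM = 1/8

Assign G = (0, 0), U = (1, 0), H = (0, 1) — the answer is frame-independent, so this choice is without loss of generality.
1. B is the centroid of triangle HGU ⇒ B = (1/3, 1/3)
2. C is the centroid of triangle HUB ⇒ C = (4/9, 4/9)
3. F lies on line HC with HF:FC = -1:4 ⇒ F = (-4/27, 32/27)
4. V is the centroid of triangle UFG ⇒ V = (23/81, 32/81)
line BV meets FG at M = (-1/9, 8/9)
V = B + t·(M−B) with t = 1/9, so BV:VM = 1/9:8/9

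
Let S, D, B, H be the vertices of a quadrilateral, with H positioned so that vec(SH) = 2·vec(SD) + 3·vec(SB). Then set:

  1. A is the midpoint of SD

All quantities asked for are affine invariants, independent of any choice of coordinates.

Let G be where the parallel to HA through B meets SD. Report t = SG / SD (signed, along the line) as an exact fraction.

t = -1/2

Assign S = (0, 0), D = (1, 0), B = (0, 1), H = (2, 3) — the answer is frame-independent, so this choice is without loss of generality.
1. A is the midpoint of SD ⇒ A = (1/2, 0)
through B parallel to HA: direction (-3/2, -3); meets SD at G = (-1/2, 0)
G = S + t·(D−S) with t = -1/2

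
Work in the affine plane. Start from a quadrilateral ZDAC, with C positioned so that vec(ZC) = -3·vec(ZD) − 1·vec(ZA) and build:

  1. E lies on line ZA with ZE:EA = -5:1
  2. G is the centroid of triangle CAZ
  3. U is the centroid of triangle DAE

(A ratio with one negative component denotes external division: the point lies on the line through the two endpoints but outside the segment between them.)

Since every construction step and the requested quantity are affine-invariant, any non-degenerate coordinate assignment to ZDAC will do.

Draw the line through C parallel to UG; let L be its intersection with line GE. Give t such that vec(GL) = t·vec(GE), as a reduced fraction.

t = 2/11

Set Z = (0, 0), D = (1, 0), A = (0, 1), C = (-3, -1); any affine frame gives the same invariant.
1. E lies on line ZA with ZE:EA = -5:1 ⇒ E = (0, 5/4)
2. G is the centroid of triangle CAZ ⇒ G = (-1, 0)
3. U is the centroid of triangle DAE ⇒ U = (1/3, 3/4)
through C parallel to UG: direction (-4/3, -3/4); meets GE at L = (-9/11, 5/22)
L = G + t·(E−G) with t = 2/11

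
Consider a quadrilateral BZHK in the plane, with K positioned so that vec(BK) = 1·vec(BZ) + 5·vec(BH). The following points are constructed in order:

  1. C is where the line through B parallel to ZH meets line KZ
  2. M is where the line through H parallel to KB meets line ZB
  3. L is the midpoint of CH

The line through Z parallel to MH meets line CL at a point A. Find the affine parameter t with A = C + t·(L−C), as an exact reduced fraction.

t = 2/7

Set B = (0, 0), Z = (1, 0), H = (0, 1), K = (1, 5); any affine frame gives the same invariant.
1. C is where the line through B parallel to ZH meets line KZ ⇒ C = (1, -1)
2. M is where the line through H parallel to KB meets line ZB ⇒ M = (-1/5, 0)
3. L is the midpoint of CH ⇒ L = (1/2, 0)
through Z parallel to MH: direction (1/5, 1); meets CL at A = (6/7, -5/7)
A = C + t·(L−C) with t = 2/7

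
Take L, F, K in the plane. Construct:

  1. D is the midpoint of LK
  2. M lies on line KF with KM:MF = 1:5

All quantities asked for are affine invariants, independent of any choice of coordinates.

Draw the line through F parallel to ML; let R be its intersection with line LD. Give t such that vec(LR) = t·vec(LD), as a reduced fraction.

Work in coordinates with L = (0, 0), F = (1, 0), K = (0, 1).
1. D is the midpoint of LK ⇒ D = (0, 1/2)
2. M lies on line KF with KM:MF = 1:5 ⇒ M = (1/6, 5/6)
through F parallel to ML: direction (-1/6, -5/6); meets LD at R = (0, -5)
R = L + t·(D−L) with t = -10

t = -10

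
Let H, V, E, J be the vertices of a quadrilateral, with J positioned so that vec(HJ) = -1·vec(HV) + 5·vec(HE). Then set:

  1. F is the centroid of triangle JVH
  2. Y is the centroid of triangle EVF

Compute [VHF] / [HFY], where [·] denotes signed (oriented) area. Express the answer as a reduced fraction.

[VHF]:[HFY] = 3

Set H = (0, 0), V = (1, 0), E = (0, 1), J = (-1, 5); any affine frame gives the same invariant.
1. F is the centroid of triangle JVH ⇒ F = (0, 5/3)
2. Y is the centroid of triangle EVF ⇒ Y = (1/3, 8/9)
2·[VHF] = -5/3, 2·[HFY] = -5/9
[VHF]:[HFY] = -5/3:-5/9 = 3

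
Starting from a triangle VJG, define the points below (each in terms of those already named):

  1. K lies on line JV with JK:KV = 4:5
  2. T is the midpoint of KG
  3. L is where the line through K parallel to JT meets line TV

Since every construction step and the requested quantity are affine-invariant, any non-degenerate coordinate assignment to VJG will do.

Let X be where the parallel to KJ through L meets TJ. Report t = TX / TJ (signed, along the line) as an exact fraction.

t = 4/9

Assign V = (0, 0), J = (1, 0), G = (0, 1) — the answer is frame-independent, so this choice is without loss of generality.
1. K lies on line JV with JK:KV = 4:5 ⇒ K = (5/9, 0)
2. T is the midpoint of KG ⇒ T = (5/18, 1/2)
3. L is where the line through K parallel to JT meets line TV ⇒ L = (25/162, 5/18)
through L parallel to KJ: direction (4/9, 0); meets TJ at X = (97/162, 5/18)
X = T + t·(J−T) with t = 4/9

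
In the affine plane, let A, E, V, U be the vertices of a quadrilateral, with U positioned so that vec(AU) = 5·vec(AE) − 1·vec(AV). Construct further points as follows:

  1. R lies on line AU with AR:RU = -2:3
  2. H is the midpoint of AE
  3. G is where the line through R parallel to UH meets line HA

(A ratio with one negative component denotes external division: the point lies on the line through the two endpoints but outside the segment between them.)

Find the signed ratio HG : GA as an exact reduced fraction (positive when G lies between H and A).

HG:GA = -3/2

Assign A = (0, 0), E = (1, 0), V = (0, 1), U = (5, -1) — the answer is frame-independent, so this choice is without loss of generality.
1. R lies on line AU with AR:RU = -2:3 ⇒ R = (-10, 2)
2. H is the midpoint of AE ⇒ H = (1/2, 0)
3. G is where the line through R parallel to UH meets line HA ⇒ G = (-1, 0)
G = H + t·(A−H) with t = 3, so HG:GA = t:(1−t) = 3:-2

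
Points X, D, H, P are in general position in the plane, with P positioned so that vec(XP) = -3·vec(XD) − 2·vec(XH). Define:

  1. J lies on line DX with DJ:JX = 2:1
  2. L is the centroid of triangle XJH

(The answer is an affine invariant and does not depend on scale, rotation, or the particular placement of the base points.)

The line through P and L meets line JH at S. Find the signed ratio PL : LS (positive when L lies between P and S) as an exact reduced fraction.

PL:LS = 35

Work in coordinates with X = (0, 0), D = (1, 0), H = (0, 1), P = (-3, -2).
1. J lies on line DX with DJ:JX = 2:1 ⇒ J = (1/3, 0)
2. L is the centroid of triangle XJH ⇒ L = (1/9, 1/3)
line PL meets JH at S = (1/5, 2/5)
L = P + t·(S−P) with t = 35/36, so PL:LS = 35/36:1/36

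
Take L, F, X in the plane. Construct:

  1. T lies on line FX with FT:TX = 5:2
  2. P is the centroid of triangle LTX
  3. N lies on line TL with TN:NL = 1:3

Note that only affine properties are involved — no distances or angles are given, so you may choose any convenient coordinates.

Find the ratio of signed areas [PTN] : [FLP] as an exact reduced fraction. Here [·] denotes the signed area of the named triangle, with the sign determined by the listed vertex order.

[PTN]:[FLP] = 1/24

Choose coordinates L = (0, 0), F = (1, 0), X = (0, 1).
1. T lies on line FX with FT:TX = 5:2 ⇒ T = (2/7, 5/7)
2. P is the centroid of triangle LTX ⇒ P = (2/21, 4/7)
3. N lies on line TL with TN:NL = 1:3 ⇒ N = (3/14, 15/28)
2·[PTN] = -1/42, 2·[FLP] = -4/7
[PTN]:[FLP] = -1/42:-4/7 = 1/24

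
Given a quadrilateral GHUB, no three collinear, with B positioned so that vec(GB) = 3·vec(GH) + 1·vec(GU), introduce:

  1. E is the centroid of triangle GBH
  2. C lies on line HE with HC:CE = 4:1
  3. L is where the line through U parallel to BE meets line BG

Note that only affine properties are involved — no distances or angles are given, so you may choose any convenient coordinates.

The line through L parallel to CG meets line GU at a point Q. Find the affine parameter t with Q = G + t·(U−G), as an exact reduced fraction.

t = -35/19

Set G = (0, 0), H = (1, 0), U = (0, 1), B = (3, 1); any affine frame gives the same invariant.
1. E is the centroid of triangle GBH ⇒ E = (4/3, 1/3)
2. C lies on line HE with HC:CE = 4:1 ⇒ C = (19/15, 4/15)
3. L is where the line through U parallel to BE meets line BG ⇒ L = (-15, -5)
through L parallel to CG: direction (-19/15, -4/15); meets GU at Q = (0, -35/19)
Q = G + t·(U−G) with t = -35/19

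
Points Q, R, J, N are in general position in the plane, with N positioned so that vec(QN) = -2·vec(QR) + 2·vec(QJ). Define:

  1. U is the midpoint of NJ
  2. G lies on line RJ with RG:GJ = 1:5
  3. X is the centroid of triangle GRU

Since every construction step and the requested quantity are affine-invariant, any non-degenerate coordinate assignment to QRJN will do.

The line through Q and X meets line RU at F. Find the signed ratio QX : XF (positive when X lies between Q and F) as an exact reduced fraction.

QX:XF = -55

Set Q = (0, 0), R = (1, 0), J = (0, 1), N = (-2, 2); any affine frame gives the same invariant.
1. U is the midpoint of NJ ⇒ U = (-1, 3/2)
2. G lies on line RJ with RG:GJ = 1:5 ⇒ G = (5/6, 1/6)
3. X is the centroid of triangle GRU ⇒ X = (5/18, 5/9)
line QX meets RU at F = (3/11, 6/11)
X = Q + t·(F−Q) with t = 55/54, so QX:XF = 55/54:-1/54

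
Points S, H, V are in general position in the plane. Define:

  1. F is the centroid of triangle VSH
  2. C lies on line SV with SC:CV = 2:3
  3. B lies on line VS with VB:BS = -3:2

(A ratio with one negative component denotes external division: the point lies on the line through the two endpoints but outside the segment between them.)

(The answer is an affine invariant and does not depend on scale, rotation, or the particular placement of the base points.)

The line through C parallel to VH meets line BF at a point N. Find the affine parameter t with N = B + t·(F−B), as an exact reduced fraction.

Assign S = (0, 0), H = (1, 0), V = (0, 1) — the answer is frame-independent, so this choice is without loss of generality.
1. F is the centroid of triangle VSH ⇒ F = (1/3, 1/3)
2. C lies on line SV with SC:CV = 2:3 ⇒ C = (0, 2/5)
3. B lies on line VS with VB:BS = -3:2 ⇒ B = (0, -2)
through C parallel to VH: direction (1, -1); meets BF at N = (3/10, 1/10)
N = B + t·(F−B) with t = 9/10

t = 9/10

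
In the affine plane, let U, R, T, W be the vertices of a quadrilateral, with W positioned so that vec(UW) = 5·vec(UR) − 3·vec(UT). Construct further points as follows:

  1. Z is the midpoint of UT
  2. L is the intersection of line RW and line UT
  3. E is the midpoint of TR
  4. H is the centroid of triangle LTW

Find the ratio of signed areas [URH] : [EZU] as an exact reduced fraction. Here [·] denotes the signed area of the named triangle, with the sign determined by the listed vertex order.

Work in coordinates with U = (0, 0), R = (1, 0), T = (0, 1), W = (5, -3).
1. Z is the midpoint of UT ⇒ Z = (0, 1/2)
2. L is the intersection of line RW and line UT ⇒ L = (0, 3/4)
3. E is the midpoint of TR ⇒ E = (1/2, 1/2)
4. H is the centroid of triangle LTW ⇒ H = (5/3, -5/12)
2·[URH] = -5/12, 2·[EZU] = 1/4
[URH]:[EZU] = -5/12:1/4 = -5/3

[URH]:[EZU] = -5/3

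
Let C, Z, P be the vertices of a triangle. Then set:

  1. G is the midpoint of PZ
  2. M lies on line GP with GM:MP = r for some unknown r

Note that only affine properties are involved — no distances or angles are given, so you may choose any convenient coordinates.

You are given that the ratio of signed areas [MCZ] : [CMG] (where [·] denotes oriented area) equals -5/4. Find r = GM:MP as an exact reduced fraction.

r = -4/3

Choose coordinates C = (0, 0), Z = (1, 0), P = (0, 1).
1. G is the midpoint of PZ ⇒ G = (1/2, 1/2)
2. With GM:MP = r, write λ = r/(r+1) so M = G + λ·(P−G); M is affine-linear in λ
Every point depending on M is an affine combination of M and λ-independent points, so each such coordinate is linear in λ; the λ² term in each signed area is a multiple of (P−G)×(P−G) = 0, so 2·[MCZ] and 2·[CMG] are each linear in λ. Evaluating at λ=0 and λ=1:
  2·[MCZ] = 1/2·λ + 1/2,   2·[CMG] = -1/2·λ
So [MCZ]:[CMG] = (1/2·λ + 1/2) / (-1/2·λ). Setting this equal to -5/4:
  1/2·λ + 1/2 = -5/4·(-1/2·λ)  ⇒  λ = 4
Then r = λ/(1−λ) = (4)/(-3) = -4/3. Check: with r = -4/3, M = (-3/2, 5/2) and [MCZ]:[CMG] = -5/4 as required.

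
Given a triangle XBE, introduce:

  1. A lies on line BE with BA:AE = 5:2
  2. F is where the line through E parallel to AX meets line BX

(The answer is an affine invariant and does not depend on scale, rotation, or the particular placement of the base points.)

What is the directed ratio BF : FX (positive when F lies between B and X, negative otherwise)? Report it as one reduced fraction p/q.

Choose coordinates X = (0, 0), B = (1, 0), E = (0, 1).
1. A lies on line BE with BA:AE = 5:2 ⇒ A = (2/7, 5/7)
2. F is where the line through E parallel to AX meets line BX ⇒ F = (-2/5, 0)
F = B + t·(X−B) with t = 7/5, so BF:FX = t:(1−t) = 7/5:-2/5

BF:FX = -7/2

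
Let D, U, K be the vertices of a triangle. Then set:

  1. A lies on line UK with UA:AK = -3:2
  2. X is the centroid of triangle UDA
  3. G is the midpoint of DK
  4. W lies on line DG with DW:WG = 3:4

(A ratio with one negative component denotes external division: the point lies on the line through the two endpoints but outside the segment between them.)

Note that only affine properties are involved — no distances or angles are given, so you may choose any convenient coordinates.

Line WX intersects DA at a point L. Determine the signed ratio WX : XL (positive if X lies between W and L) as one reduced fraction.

WX:XL = -4/7

Assign D = (0, 0), U = (1, 0), K = (0, 1) — the answer is frame-independent, so this choice is without loss of generality.
1. A lies on line UK with UA:AK = -3:2 ⇒ A = (-2, 3)
2. X is the centroid of triangle UDA ⇒ X = (-1/3, 1)
3. G is the midpoint of DK ⇒ G = (0, 1/2)
4. W lies on line DG with DW:WG = 3:4 ⇒ W = (0, 3/14)
line WX meets DA at L = (1/4, -3/8)
X = W + t·(L−W) with t = -4/3, so WX:XL = -4/3:7/3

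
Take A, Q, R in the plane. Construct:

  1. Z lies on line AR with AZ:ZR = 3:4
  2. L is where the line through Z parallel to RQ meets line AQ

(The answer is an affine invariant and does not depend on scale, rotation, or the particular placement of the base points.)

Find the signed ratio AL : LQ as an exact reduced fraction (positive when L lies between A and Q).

Work in coordinates with A = (0, 0), Q = (1, 0), R = (0, 1).
1. Z lies on line AR with AZ:ZR = 3:4 ⇒ Z = (0, 3/7)
2. L is where the line through Z parallel to RQ meets line AQ ⇒ L = (3/7, 0)
L = A + t·(Q−A) with t = 3/7, so AL:LQ = t:(1−t) = 3/7:4/7

AL:LQ = 3/4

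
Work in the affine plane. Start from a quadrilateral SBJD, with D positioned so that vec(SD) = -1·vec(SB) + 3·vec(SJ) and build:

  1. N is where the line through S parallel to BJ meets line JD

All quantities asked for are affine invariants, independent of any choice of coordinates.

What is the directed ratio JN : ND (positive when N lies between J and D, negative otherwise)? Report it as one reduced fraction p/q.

Work in coordinates with S = (0, 0), B = (1, 0), J = (0, 1), D = (-1, 3).
1. N is where the line through S parallel to BJ meets line JD ⇒ N = (1, -1)
N = J + t·(D−J) with t = -1, so JN:ND = t:(1−t) = -1:2

JN:ND = -1/2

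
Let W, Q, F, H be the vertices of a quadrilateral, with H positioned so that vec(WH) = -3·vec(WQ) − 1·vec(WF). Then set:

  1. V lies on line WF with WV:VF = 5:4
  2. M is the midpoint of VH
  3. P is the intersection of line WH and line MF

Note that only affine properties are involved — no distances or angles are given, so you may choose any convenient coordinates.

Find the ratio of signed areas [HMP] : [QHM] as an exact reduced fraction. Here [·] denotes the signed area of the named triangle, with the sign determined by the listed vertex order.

[HMP]:[QHM] = 60/377

Work in coordinates with W = (0, 0), Q = (1, 0), F = (0, 1), H = (-3, -1).
1. V lies on line WF with WV:VF = 5:4 ⇒ V = (0, 5/9)
2. M is the midpoint of VH ⇒ M = (-3/2, -2/9)
3. P is the intersection of line WH and line MF ⇒ P = (-27/13, -9/13)
2·[HMP] = -10/39, 2·[QHM] = -29/18
[HMP]:[QHM] = -10/39:-29/18 = 60/377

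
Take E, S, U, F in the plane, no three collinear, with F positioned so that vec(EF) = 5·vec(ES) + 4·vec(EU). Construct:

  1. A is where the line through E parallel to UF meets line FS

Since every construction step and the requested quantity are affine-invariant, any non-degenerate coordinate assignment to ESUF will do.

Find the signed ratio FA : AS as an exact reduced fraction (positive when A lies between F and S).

Choose coordinates E = (0, 0), S = (1, 0), U = (0, 1), F = (5, 4).
1. A is where the line through E parallel to UF meets line FS ⇒ A = (5/2, 3/2)
A = F + t·(S−F) with t = 5/8, so FA:AS = t:(1−t) = 5/8:3/8

FA:AS = 5/3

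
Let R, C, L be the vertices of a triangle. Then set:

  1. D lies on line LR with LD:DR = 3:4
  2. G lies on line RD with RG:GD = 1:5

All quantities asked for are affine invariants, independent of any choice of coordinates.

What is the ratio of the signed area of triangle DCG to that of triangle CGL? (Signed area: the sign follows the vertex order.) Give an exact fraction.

[DCG]:[CGL] = 10/19

Assign R = (0, 0), C = (1, 0), L = (0, 1) — the answer is frame-independent, so this choice is without loss of generality.
1. D lies on line LR with LD:DR = 3:4 ⇒ D = (0, 4/7)
2. G lies on line RD with RG:GD = 1:5 ⇒ G = (0, 2/21)
2·[DCG] = -10/21, 2·[CGL] = -19/21
[DCG]:[CGL] = -10/21:-19/21 = 10/19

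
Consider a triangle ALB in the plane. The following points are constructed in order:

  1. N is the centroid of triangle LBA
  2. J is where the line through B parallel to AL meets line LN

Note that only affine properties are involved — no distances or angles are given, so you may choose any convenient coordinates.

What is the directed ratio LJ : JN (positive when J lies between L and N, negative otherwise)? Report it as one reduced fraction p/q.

Work in coordinates with A = (0, 0), L = (1, 0), B = (0, 1).
1. N is the centroid of triangle LBA ⇒ N = (1/3, 1/3)
2. J is where the line through B parallel to AL meets line LN ⇒ J = (-1, 1)
J = L + t·(N−L) with t = 3, so LJ:JN = t:(1−t) = 3:-2

LJ:JN = -3/2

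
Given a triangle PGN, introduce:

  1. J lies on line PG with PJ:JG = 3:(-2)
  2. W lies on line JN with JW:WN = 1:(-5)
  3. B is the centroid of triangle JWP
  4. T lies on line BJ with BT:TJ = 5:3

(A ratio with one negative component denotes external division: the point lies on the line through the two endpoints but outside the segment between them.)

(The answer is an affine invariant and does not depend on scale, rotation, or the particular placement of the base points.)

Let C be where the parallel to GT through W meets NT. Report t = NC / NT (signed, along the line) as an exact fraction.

t = 65/54

Choose coordinates P = (0, 0), G = (1, 0), N = (0, 1).
1. J lies on line PG with PJ:JG = 3:(-2) ⇒ J = (3, 0)
2. W lies on line JN with JW:WN = 1:(-5) ⇒ W = (15/4, -1/4)
3. B is the centroid of triangle JWP ⇒ B = (9/4, -1/12)
4. T lies on line BJ with BT:TJ = 5:3 ⇒ T = (87/32, -1/32)
through W parallel to GT: direction (55/32, -1/32); meets NT at C = (1885/576, -139/576)
C = N + t·(T−N) with t = 65/54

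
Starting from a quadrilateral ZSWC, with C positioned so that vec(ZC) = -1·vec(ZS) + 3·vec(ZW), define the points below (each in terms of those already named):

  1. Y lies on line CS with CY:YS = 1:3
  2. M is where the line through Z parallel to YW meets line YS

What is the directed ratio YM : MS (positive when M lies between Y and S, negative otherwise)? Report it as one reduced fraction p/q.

YM:MS = -2/5

Assign Z = (0, 0), S = (1, 0), W = (0, 1), C = (-1, 3) — the answer is frame-independent, so this choice is without loss of generality.
1. Y lies on line CS with CY:YS = 1:3 ⇒ Y = (-1/2, 9/4)
2. M is where the line through Z parallel to YW meets line YS ⇒ M = (-3/2, 15/4)
M = Y + t·(S−Y) with t = -2/3, so YM:MS = t:(1−t) = -2/3:5/3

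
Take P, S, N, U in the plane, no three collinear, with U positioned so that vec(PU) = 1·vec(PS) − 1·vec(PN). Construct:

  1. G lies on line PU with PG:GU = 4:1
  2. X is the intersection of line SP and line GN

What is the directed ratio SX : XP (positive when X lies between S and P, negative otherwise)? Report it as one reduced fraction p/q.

Work in coordinates with P = (0, 0), S = (1, 0), N = (0, 1), U = (1, -1).
1. G lies on line PU with PG:GU = 4:1 ⇒ G = (4/5, -4/5)
2. X is the intersection of line SP and line GN ⇒ X = (4/9, 0)
X = S + t·(P−S) with t = 5/9, so SX:XP = t:(1−t) = 5/9:4/9

SX:XP = 5/4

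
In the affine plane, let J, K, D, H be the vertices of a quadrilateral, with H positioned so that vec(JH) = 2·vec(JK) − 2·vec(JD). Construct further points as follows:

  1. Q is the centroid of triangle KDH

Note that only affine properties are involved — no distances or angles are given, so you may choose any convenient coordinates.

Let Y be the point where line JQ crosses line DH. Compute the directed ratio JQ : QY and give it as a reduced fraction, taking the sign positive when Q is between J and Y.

JQ:QY = -7

Set J = (0, 0), K = (1, 0), D = (0, 1), H = (2, -2); any affine frame gives the same invariant.
1. Q is the centroid of triangle KDH ⇒ Q = (1, -1/3)
line JQ meets DH at Y = (6/7, -2/7)
Q = J + t·(Y−J) with t = 7/6, so JQ:QY = 7/6:-1/6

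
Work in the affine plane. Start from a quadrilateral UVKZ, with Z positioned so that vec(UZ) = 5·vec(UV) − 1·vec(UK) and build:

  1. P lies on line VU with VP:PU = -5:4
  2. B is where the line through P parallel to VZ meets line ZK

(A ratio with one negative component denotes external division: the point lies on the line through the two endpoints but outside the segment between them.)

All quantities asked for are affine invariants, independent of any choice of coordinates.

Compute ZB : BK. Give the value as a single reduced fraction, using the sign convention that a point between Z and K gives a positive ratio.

ZB:BK = -5/8

Set U = (0, 0), V = (1, 0), K = (0, 1), Z = (5, -1); any affine frame gives the same invariant.
1. P lies on line VU with VP:PU = -5:4 ⇒ P = (-4, 0)
2. B is where the line through P parallel to VZ meets line ZK ⇒ B = (40/3, -13/3)
B = Z + t·(K−Z) with t = -5/3, so ZB:BK = t:(1−t) = -5/3:8/3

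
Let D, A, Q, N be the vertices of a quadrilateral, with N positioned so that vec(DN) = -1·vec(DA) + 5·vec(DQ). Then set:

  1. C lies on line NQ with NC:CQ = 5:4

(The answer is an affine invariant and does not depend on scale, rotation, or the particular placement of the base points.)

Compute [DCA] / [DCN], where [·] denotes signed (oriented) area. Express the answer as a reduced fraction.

[DCA]:[DCN] = -5

Work in coordinates with D = (0, 0), A = (1, 0), Q = (0, 1), N = (-1, 5).
1. C lies on line NQ with NC:CQ = 5:4 ⇒ C = (-4/9, 25/9)
2·[DCA] = -25/9, 2·[DCN] = 5/9
[DCA]:[DCN] = -25/9:5/9 = -5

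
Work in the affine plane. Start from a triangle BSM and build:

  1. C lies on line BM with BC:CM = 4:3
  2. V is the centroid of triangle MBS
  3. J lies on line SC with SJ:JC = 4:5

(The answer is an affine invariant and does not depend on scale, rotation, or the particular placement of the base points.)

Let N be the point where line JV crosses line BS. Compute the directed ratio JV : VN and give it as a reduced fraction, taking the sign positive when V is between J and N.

JV:VN = -5/21

Assign B = (0, 0), S = (1, 0), M = (0, 1) — the answer is frame-independent, so this choice is without loss of generality.
1. C lies on line BM with BC:CM = 4:3 ⇒ C = (0, 4/7)
2. V is the centroid of triangle MBS ⇒ V = (1/3, 1/3)
3. J lies on line SC with SJ:JC = 4:5 ⇒ J = (5/9, 16/63)
line JV meets BS at N = (19/15, 0)
V = J + t·(N−J) with t = -5/16, so JV:VN = -5/16:21/16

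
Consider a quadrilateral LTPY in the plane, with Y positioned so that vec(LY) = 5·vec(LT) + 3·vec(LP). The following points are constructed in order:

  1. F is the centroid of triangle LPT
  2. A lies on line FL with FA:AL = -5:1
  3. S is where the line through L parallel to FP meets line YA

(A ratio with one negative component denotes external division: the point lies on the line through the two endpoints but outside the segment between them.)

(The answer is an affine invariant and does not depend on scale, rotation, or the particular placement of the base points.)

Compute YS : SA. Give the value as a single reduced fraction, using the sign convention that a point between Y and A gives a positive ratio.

YS:SA = 52

Choose coordinates L = (0, 0), T = (1, 0), P = (0, 1), Y = (5, 3).
1. F is the centroid of triangle LPT ⇒ F = (1/3, 1/3)
2. A lies on line FL with FA:AL = -5:1 ⇒ A = (-1/12, -1/12)
3. S is where the line through L parallel to FP meets line YA ⇒ S = (2/159, -4/159)
S = Y + t·(A−Y) with t = 52/53, so YS:SA = t:(1−t) = 52/53:1/53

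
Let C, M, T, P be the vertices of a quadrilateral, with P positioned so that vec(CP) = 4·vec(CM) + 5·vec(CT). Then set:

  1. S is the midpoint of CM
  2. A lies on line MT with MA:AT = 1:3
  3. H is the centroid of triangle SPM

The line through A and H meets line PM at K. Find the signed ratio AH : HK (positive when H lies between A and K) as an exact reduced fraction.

Choose coordinates C = (0, 0), M = (1, 0), T = (0, 1), P = (4, 5).
1. S is the midpoint of CM ⇒ S = (1/2, 0)
2. A lies on line MT with MA:AT = 1:3 ⇒ A = (3/4, 1/4)
3. H is the centroid of triangle SPM ⇒ H = (11/6, 5/3)
line AH meets PM at K = (73/28, 75/28)
H = A + t·(K−A) with t = 7/12, so AH:HK = 7/12:5/12

AH:HK = 7/5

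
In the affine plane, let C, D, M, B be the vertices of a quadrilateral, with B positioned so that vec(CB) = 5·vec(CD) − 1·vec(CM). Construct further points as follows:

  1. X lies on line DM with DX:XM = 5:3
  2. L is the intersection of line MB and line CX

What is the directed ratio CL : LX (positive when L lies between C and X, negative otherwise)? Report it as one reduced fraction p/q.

CL:LX = -40/9

Set C = (0, 0), D = (1, 0), M = (0, 1), B = (5, -1); any affine frame gives the same invariant.
1. X lies on line DM with DX:XM = 5:3 ⇒ X = (3/8, 5/8)
2. L is the intersection of line MB and line CX ⇒ L = (15/31, 25/31)
L = C + t·(X−C) with t = 40/31, so CL:LX = t:(1−t) = 40/31:-9/31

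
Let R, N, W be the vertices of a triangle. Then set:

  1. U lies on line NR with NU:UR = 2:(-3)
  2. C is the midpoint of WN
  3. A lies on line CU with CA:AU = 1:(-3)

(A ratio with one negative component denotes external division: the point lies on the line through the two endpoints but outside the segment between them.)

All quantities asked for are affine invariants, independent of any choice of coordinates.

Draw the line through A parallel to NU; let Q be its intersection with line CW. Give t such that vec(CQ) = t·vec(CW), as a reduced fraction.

t = 1/2

Choose coordinates R = (0, 0), N = (1, 0), W = (0, 1).
1. U lies on line NR with NU:UR = 2:(-3) ⇒ U = (3, 0)
2. C is the midpoint of WN ⇒ C = (1/2, 1/2)
3. A lies on line CU with CA:AU = 1:(-3) ⇒ A = (-3/4, 3/4)
through A parallel to NU: direction (2, 0); meets CW at Q = (1/4, 3/4)
Q = C + t·(W−C) with t = 1/2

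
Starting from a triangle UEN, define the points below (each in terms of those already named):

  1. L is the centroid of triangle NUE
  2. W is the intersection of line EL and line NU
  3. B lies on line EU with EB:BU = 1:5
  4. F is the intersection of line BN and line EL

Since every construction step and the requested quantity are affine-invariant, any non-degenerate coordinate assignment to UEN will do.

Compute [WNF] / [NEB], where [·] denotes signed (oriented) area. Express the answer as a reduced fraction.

[WNF]:[NEB] = 15/7

Set U = (0, 0), E = (1, 0), N = (0, 1); any affine frame gives the same invariant.
1. L is the centroid of triangle NUE ⇒ L = (1/3, 1/3)
2. W is the intersection of line EL and line NU ⇒ W = (0, 1/2)
3. B lies on line EU with EB:BU = 1:5 ⇒ B = (5/6, 0)
4. F is the intersection of line BN and line EL ⇒ F = (5/7, 1/7)
2·[WNF] = -5/14, 2·[NEB] = -1/6
[WNF]:[NEB] = -5/14:-1/6 = 15/7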